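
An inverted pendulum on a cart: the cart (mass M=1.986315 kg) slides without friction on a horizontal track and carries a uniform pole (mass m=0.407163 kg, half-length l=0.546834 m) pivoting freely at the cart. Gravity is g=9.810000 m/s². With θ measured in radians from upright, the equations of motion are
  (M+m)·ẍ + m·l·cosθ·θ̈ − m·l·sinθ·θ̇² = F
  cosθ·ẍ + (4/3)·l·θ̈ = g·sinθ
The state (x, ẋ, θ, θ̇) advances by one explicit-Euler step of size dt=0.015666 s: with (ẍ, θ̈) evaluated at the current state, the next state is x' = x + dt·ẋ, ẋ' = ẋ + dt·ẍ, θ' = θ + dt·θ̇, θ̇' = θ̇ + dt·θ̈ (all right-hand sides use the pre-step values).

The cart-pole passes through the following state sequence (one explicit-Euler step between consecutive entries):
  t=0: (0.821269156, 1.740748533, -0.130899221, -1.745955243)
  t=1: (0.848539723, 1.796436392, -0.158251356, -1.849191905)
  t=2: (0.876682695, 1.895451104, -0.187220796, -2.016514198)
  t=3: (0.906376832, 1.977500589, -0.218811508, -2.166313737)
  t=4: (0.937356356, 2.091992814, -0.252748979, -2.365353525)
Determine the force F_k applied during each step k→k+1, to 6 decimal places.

F_0 = 7.141993 N
F_1 = 12.899292 N
F_2 = 10.612376 N
F_3 = 14.957756 N

step 0→1:
  ẍ = (ẋ'−ẋ)/dt = (1.796436392−1.740748533)/0.015666 = 3.554695
  θ̈ = (θ̇'−θ̇)/dt = (-1.849191905−-1.745955243)/0.015666 = -6.589855
  sinθ=-0.130526, cosθ=0.991445
  F = (M+m)·ẍ + m·l·cosθ·θ̈ − m·l·sinθ·θ̇² = 8.508085 + -1.454683 − -0.088590 = 7.141993
step 1→2:
  ẍ = (ẋ'−ẋ)/dt = (1.895451104−1.796436392)/0.015666 = 6.320357
  θ̈ = (θ̇'−θ̇)/dt = (-2.016514198−-1.849191905)/0.015666 = -10.680601
  sinθ=-0.157592, cosθ=0.987504
  F = (M+m)·ẍ + m·l·cosθ·θ̈ − m·l·sinθ·θ̇² = 15.127635 + -2.348327 − -0.119983 = 12.899292
step 2→3:
  ẍ = (ẋ'−ẋ)/dt = (1.977500589−1.895451104)/0.015666 = 5.237424
  θ̈ = (θ̇'−θ̇)/dt = (-2.166313737−-2.016514198)/0.015666 = -9.562080
  sinθ=-0.186129, cosθ=0.982525
  F = (M+m)·ẍ + m·l·cosθ·θ̈ − m·l·sinθ·θ̇² = 12.535659 + -2.091799 − -0.168516 = 10.612376
step 3→4:
  ẍ = (ẋ'−ẋ)/dt = (2.091992814−1.977500589)/0.015666 = 7.308325
  θ̈ = (θ̇'−θ̇)/dt = (-2.365353525−-2.166313737)/0.015666 = -12.705208
  sinθ=-0.217070, cosθ=0.976156
  F = (M+m)·ẍ + m·l·cosθ·θ̈ − m·l·sinθ·θ̇² = 17.492316 + -2.761372 − -0.226812 = 14.957756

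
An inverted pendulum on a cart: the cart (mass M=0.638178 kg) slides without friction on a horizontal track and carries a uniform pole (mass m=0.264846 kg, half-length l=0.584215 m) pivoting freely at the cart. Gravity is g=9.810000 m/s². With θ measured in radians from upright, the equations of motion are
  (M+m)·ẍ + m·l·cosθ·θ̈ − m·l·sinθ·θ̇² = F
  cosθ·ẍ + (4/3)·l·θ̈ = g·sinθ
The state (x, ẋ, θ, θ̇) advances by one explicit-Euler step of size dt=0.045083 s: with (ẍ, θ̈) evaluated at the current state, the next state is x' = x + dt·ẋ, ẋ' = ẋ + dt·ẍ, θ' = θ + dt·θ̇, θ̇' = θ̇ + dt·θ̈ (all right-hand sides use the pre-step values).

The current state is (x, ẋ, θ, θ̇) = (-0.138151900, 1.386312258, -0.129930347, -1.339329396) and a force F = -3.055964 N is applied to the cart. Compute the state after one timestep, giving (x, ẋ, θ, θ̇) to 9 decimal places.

sinθ=-0.129565077, cosθ=0.991570921
temp = (F + m·l·θ̇²·sinθ)/(M+m) = (-3.055964 + -0.035960762)/0.903024 = -3.423967427
θ̈ = (g·sinθ − cosθ·temp)/(l·(4/3 − m·cos²θ/(M+m))) = 3.479312157
ẍ = temp − m·l·θ̈·cosθ/(M+m) = -4.015098794
Euler: x'=-0.138151900+0.045083·1.386312258=-0.075652784, ẋ'=1.386312258+0.045083·-4.015098794=1.205299559
       θ'=-0.129930347+0.045083·-1.339329396=-0.190311334, θ̇'=-1.339329396+0.045083·3.479312157=-1.182471566

(-0.075652784, 1.205299559, -0.190311334, -1.182471566)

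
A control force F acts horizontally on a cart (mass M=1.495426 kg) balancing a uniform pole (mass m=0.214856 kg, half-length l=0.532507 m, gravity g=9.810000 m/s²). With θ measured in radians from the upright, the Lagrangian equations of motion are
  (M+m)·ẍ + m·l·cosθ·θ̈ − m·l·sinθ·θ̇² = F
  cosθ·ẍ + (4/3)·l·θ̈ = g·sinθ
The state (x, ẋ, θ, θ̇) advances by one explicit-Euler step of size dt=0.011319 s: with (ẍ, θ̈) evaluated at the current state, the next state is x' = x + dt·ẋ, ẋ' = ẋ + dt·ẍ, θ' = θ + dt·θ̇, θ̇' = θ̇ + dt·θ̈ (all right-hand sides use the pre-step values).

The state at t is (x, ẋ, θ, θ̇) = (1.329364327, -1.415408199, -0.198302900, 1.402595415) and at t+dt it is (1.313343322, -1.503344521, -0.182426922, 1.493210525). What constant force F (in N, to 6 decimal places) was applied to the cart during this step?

F = -12.344703 N

ẍ = (ẋ'−ẋ)/dt = (-1.503344521−-1.415408199)/0.011319 = -7.768913
θ̈ = (θ̇'−θ̇)/dt = (1.493210525−1.402595415)/0.011319 = 8.005576
sinθ=-0.197006, cosθ=0.980402
F = (M+m)·ẍ + m·l·cosθ·θ̈ − m·l·sinθ·θ̇² = -13.287031 + 0.897986 − -0.044342 = -12.344703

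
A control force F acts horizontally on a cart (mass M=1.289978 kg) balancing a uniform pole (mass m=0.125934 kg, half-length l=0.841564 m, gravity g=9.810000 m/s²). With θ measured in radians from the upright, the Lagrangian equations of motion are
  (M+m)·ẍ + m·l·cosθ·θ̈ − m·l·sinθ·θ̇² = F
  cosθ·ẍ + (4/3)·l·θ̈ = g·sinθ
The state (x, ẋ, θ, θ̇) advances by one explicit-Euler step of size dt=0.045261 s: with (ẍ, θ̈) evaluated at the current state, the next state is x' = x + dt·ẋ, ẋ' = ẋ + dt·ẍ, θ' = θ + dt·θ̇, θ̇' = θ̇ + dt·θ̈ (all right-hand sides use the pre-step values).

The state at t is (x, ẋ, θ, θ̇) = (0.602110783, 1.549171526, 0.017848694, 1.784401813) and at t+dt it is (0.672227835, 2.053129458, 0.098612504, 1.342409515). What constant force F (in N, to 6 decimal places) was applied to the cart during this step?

F = 14.724640 N

ẍ = (ẋ'−ẋ)/dt = (2.053129458−1.549171526)/0.045261 = 11.134485
θ̈ = (θ̇'−θ̇)/dt = (1.342409515−1.784401813)/0.045261 = -9.765412
sinθ=0.017848, cosθ=0.999841
F = (M+m)·ẍ + m·l·cosθ·θ̈ − m·l·sinθ·θ̇² = 15.765451 + -1.034788 − 0.006023 = 14.724640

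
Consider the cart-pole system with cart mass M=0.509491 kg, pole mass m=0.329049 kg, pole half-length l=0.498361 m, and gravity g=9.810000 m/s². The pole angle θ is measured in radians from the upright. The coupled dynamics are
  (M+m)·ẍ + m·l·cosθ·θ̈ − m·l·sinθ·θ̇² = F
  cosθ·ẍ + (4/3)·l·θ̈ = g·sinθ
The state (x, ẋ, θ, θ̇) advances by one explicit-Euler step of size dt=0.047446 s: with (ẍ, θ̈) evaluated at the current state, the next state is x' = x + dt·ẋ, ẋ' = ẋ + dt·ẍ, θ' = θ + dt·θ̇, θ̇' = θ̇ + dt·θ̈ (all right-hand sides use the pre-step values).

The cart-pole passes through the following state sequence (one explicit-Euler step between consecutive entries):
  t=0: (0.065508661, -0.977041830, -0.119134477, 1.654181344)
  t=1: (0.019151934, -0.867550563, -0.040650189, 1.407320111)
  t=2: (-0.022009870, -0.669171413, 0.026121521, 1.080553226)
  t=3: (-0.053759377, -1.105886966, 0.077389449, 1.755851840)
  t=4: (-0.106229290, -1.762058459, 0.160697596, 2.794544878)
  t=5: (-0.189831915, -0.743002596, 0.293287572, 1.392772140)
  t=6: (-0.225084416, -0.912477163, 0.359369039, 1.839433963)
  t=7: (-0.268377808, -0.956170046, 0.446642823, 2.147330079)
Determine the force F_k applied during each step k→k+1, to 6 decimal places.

step 0→1:
  ẍ = (ẋ'−ẋ)/dt = (-0.867550563−-0.977041830)/0.047446 = 2.307703
  θ̈ = (θ̇'−θ̇)/dt = (1.407320111−1.654181344)/0.047446 = -5.202994
  sinθ=-0.118853, cosθ=0.992912
  F = (M+m)·ẍ + m·l·cosθ·θ̈ − m·l·sinθ·θ̇² = 1.935101 + -0.847166 − -0.053331 = 1.141266
step 1→2:
  ẍ = (ẋ'−ẋ)/dt = (-0.669171413−-0.867550563)/0.047446 = 4.181156
  θ̈ = (θ̇'−θ̇)/dt = (1.080553226−1.407320111)/0.047446 = -6.887132
  sinθ=-0.040639, cosθ=0.999174
  F = (M+m)·ẍ + m·l·cosθ·θ̈ − m·l·sinθ·θ̇² = 3.506067 + -1.128455 − -0.013199 = 2.390811
step 2→3:
  ẍ = (ẋ'−ẋ)/dt = (-1.105886966−-0.669171413)/0.047446 = -9.204476
  θ̈ = (θ̇'−θ̇)/dt = (1.755851840−1.080553226)/0.047446 = 14.232994
  sinθ=0.026119, cosθ=0.999659
  F = (M+m)·ẍ + m·l·cosθ·θ̈ − m·l·sinθ·θ̇² = -7.718321 + 2.333204 − 0.005001 = -5.390118
step 3→4:
  ẍ = (ẋ'−ẋ)/dt = (-1.762058459−-1.105886966)/0.047446 = -13.829859
  θ̈ = (θ̇'−θ̇)/dt = (2.794544878−1.755851840)/0.047446 = 21.892110
  sinθ=0.077312, cosθ=0.997007
  F = (M+m)·ẍ + m·l·cosθ·θ̈ − m·l·sinθ·θ̇² = -11.596890 + 3.579237 − 0.039087 = -8.056740
step 4→5:
  ẍ = (ẋ'−ẋ)/dt = (-0.743002596−-1.762058459)/0.047446 = 21.478225
  θ̈ = (θ̇'−θ̇)/dt = (1.392772140−2.794544878)/0.047446 = -29.544593
  sinθ=0.160007, cosθ=0.987116
  F = (M+m)·ẍ + m·l·cosθ·θ̈ − m·l·sinθ·θ̇² = 18.010351 + -4.782454 − 0.204911 = 13.022986
step 5→6:
  ẍ = (ẋ'−ẋ)/dt = (-0.912477163−-0.743002596)/0.047446 = -3.571946
  θ̈ = (θ̇'−θ̇)/dt = (1.839433963−1.392772140)/0.047446 = 9.414109
  sinθ=0.289101, cosθ=0.957299
  F = (M+m)·ẍ + m·l·cosθ·θ̈ − m·l·sinθ·θ̇² = -2.995220 + 1.477853 − 0.091963 = -1.609330
step 6→7:
  ẍ = (ẋ'−ẋ)/dt = (-0.956170046−-0.912477163)/0.047446 = -0.920897
  θ̈ = (θ̇'−θ̇)/dt = (2.147330079−1.839433963)/0.047446 = 6.489401
  sinθ=0.351684, cosθ=0.936119
  F = (M+m)·ẍ + m·l·cosθ·θ̈ − m·l·sinθ·θ̇² = -0.772209 + 0.996186 − 0.195131 = 0.028846

F_0 = 1.141266 N
F_1 = 2.390811 N
F_2 = -5.390118 N
F_3 = -8.056740 N
F_4 = 13.022986 N
F_5 = -1.609330 N
F_6 = 0.028846 N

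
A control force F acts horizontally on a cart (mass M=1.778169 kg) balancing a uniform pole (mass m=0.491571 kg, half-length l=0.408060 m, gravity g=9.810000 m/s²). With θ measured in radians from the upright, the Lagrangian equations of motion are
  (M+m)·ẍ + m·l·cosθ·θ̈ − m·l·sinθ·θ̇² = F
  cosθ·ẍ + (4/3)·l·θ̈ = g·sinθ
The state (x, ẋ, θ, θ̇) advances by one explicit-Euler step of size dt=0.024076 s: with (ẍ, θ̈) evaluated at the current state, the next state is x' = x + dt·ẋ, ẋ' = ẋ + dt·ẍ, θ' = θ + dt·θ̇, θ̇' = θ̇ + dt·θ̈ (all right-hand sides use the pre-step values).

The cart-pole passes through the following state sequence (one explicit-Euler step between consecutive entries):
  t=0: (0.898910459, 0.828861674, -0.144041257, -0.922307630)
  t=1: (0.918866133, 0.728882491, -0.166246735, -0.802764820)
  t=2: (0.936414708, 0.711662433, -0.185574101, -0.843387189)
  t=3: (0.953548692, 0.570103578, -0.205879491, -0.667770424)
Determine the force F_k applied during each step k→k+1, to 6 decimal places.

step 0→1:
  ẍ = (ẋ'−ẋ)/dt = (0.728882491−0.828861674)/0.024076 = -4.152649
  θ̈ = (θ̇'−θ̇)/dt = (-0.802764820−-0.922307630)/0.024076 = 4.965227
  sinθ=-0.143544, cosθ=0.989644
  F = (M+m)·ẍ + m·l·cosθ·θ̈ − m·l·sinθ·θ̇² = -9.425434 + 0.985663 − -0.024493 = -8.415278
step 1→2:
  ẍ = (ẋ'−ẋ)/dt = (0.711662433−0.728882491)/0.024076 = -0.715237
  θ̈ = (θ̇'−θ̇)/dt = (-0.843387189−-0.802764820)/0.024076 = -1.687256
  sinθ=-0.165482, cosθ=0.986213
  F = (M+m)·ẍ + m·l·cosθ·θ̈ − m·l·sinθ·θ̇² = -1.623403 + -0.333781 − -0.021391 = -1.935793
step 2→3:
  ẍ = (ẋ'−ẋ)/dt = (0.570103578−0.711662433)/0.024076 = -5.879667
  θ̈ = (θ̇'−θ̇)/dt = (-0.667770424−-0.843387189)/0.024076 = 7.294267
  sinθ=-0.184511, cosθ=0.982830
  F = (M+m)·ẍ + m·l·cosθ·θ̈ − m·l·sinθ·θ̇² = -13.345315 + 1.438039 − -0.026326 = -11.880950

F_0 = -8.415278 N
F_1 = -1.935793 N
F_2 = -11.880950 N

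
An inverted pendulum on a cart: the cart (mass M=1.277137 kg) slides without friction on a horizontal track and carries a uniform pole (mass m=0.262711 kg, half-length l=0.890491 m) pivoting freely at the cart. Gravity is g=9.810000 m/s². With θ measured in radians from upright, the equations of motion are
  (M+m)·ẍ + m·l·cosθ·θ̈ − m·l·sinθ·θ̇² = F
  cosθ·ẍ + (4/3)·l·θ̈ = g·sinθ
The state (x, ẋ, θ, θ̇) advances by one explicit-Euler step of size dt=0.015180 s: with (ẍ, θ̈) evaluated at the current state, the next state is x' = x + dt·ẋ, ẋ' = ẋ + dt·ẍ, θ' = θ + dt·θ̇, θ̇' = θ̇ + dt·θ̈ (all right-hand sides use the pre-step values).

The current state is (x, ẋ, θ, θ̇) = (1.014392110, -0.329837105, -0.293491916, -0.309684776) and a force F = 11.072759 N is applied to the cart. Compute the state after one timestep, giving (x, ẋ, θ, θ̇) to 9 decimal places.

(1.009385183, -0.200277257, -0.298192931, -0.450422277)

sinθ=-0.289296582, cosθ=0.957239514
temp = (F + m·l·θ̇²·sinθ)/(M+m) = (11.072759 + -0.006490689)/1.539848 = 7.186597840
θ̈ = (g·sinθ − cosθ·temp)/(l·(4/3 − m·cos²θ/(M+m))) = -9.271245132
ẍ = temp − m·l·θ̈·cosθ/(M+m) = 8.534904316
Euler: x'=1.014392110+0.015180·-0.329837105=1.009385183, ẋ'=-0.329837105+0.015180·8.534904316=-0.200277257
       θ'=-0.293491916+0.015180·-0.309684776=-0.298192931, θ̇'=-0.309684776+0.015180·-9.271245132=-0.450422277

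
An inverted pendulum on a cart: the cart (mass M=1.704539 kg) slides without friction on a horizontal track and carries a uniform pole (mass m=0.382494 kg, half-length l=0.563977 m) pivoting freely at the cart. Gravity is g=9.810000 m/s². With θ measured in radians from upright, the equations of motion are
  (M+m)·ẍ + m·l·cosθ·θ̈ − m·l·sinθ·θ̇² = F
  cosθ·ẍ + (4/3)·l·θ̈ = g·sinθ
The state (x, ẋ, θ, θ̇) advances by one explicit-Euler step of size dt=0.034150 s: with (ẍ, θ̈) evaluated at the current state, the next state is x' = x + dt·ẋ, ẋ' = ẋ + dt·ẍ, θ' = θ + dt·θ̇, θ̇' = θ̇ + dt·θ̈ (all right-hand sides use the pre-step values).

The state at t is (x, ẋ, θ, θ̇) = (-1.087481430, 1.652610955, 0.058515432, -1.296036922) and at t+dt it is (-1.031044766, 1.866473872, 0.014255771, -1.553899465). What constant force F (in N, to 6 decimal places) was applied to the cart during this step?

F = 11.422693 N

ẍ = (ẋ'−ẋ)/dt = (1.866473872−1.652610955)/0.034150 = 6.262457
θ̈ = (θ̇'−θ̇)/dt = (-1.553899465−-1.296036922)/0.034150 = -7.550880
sinθ=0.058482, cosθ=0.998288
F = (M+m)·ẍ + m·l·cosθ·θ̈ − m·l·sinθ·θ̇² = 13.069955 + -1.626071 − 0.021191 = 11.422693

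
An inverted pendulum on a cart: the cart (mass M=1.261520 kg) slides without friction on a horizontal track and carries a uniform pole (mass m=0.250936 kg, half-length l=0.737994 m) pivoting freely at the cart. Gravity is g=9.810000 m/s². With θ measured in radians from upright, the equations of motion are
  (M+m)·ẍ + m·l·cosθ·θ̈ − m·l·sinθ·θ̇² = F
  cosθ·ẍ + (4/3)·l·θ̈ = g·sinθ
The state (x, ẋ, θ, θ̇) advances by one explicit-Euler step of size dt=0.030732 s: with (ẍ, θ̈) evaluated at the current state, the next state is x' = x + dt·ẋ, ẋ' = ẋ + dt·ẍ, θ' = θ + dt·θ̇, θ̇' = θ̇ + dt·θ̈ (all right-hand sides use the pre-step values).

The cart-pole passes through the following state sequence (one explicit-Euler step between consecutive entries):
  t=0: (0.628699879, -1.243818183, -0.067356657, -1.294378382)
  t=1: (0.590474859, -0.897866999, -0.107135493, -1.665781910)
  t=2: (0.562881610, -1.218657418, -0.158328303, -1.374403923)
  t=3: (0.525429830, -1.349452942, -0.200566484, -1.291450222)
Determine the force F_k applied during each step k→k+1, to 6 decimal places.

step 0→1:
  ẍ = (ẋ'−ẋ)/dt = (-0.897866999−-1.243818183)/0.030732 = 11.257034
  θ̈ = (θ̇'−θ̇)/dt = (-1.665781910−-1.294378382)/0.030732 = -12.085238
  sinθ=-0.067306, cosθ=0.997732
  F = (M+m)·ẍ + m·l·cosθ·θ̈ − m·l·sinθ·θ̇² = 17.025769 + -2.232981 − -0.020883 = 14.813671
step 1→2:
  ẍ = (ẋ'−ẋ)/dt = (-1.218657418−-0.897866999)/0.030732 = -10.438319
  θ̈ = (θ̇'−θ̇)/dt = (-1.374403923−-1.665781910)/0.030732 = 9.481257
  sinθ=-0.106931, cosθ=0.994266
  F = (M+m)·ẍ + m·l·cosθ·θ̈ − m·l·sinθ·θ̇² = -15.787498 + 1.745760 − -0.054948 = -13.986790
step 2→3:
  ẍ = (ẋ'−ẋ)/dt = (-1.349452942−-1.218657418)/0.030732 = -4.256004
  θ̈ = (θ̇'−θ̇)/dt = (-1.291450222−-1.374403923)/0.030732 = 2.699261
  sinθ=-0.157668, cosθ=0.987492
  F = (M+m)·ẍ + m·l·cosθ·θ̈ − m·l·sinθ·θ̇² = -6.437019 + 0.493622 − -0.055155 = -5.888242

F_0 = 14.813671 N
F_1 = -13.986790 N
F_2 = -5.888242 N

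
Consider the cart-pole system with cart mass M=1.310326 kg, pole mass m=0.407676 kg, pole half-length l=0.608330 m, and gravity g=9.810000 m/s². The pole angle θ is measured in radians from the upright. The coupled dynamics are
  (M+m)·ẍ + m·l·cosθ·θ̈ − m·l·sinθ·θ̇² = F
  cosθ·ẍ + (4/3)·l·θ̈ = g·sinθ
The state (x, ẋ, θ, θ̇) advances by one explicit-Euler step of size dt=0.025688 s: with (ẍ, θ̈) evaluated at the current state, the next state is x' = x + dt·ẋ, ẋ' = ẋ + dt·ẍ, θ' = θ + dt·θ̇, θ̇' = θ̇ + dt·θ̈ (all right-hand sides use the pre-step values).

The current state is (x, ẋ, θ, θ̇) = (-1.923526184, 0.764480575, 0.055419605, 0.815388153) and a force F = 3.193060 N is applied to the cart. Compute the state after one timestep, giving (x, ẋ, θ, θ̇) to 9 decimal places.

(-1.903888207, 0.819672691, 0.076365296, 0.764656443)

sinθ=0.055391241, cosθ=0.998464727
temp = (F + m·l·θ̇²·sinθ)/(M+m) = (3.193060 + 0.009133227)/1.718002 = 1.863905413
θ̈ = (g·sinθ − cosθ·temp)/(l·(4/3 − m·cos²θ/(M+m))) = -1.974918646
ẍ = temp − m·l·θ̈·cosθ/(M+m) = 2.148556372
Euler: x'=-1.923526184+0.025688·0.764480575=-1.903888207, ẋ'=0.764480575+0.025688·2.148556372=0.819672691
       θ'=0.055419605+0.025688·0.815388153=0.076365296, θ̇'=0.815388153+0.025688·-1.974918646=0.764656443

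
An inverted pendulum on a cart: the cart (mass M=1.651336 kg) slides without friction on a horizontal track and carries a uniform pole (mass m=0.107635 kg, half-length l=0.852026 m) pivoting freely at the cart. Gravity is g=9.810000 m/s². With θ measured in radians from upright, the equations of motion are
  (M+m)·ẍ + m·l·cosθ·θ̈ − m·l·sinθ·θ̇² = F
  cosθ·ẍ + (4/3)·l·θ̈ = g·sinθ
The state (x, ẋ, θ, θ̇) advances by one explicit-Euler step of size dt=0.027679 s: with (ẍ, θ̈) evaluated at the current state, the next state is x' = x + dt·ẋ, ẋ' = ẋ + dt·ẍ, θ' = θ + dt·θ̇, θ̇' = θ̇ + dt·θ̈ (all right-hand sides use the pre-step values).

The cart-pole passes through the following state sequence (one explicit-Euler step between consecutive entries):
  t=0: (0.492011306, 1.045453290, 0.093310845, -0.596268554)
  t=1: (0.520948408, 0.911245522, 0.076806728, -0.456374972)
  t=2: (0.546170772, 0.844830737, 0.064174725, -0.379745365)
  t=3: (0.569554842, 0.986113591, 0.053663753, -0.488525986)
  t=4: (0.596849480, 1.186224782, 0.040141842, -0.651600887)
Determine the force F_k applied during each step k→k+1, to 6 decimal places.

step 0→1:
  ẍ = (ẋ'−ẋ)/dt = (0.911245522−1.045453290)/0.027679 = -4.848722
  θ̈ = (θ̇'−θ̇)/dt = (-0.456374972−-0.596268554)/0.027679 = 5.054141
  sinθ=0.093175, cosθ=0.995650
  F = (M+m)·ẍ + m·l·cosθ·θ̈ − m·l·sinθ·θ̇² = -8.528761 + 0.461488 − 0.003038 = -8.070311
step 1→2:
  ẍ = (ẋ'−ẋ)/dt = (0.844830737−0.911245522)/0.027679 = -2.399465
  θ̈ = (θ̇'−θ̇)/dt = (-0.379745365−-0.456374972)/0.027679 = 2.768511
  sinθ=0.076731, cosθ=0.997052
  F = (M+m)·ẍ + m·l·cosθ·θ̈ − m·l·sinθ·θ̇² = -4.220589 + 0.253146 − 0.001466 = -3.968909
step 2→3:
  ẍ = (ẋ'−ẋ)/dt = (0.986113591−0.844830737)/0.027679 = 5.104334
  θ̈ = (θ̇'−θ̇)/dt = (-0.488525986−-0.379745365)/0.027679 = -3.930078
  sinθ=0.064131, cosθ=0.997942
  F = (M+m)·ẍ + m·l·cosθ·θ̈ − m·l·sinθ·θ̇² = 8.978375 + -0.359677 − 0.000848 = 8.617850
step 3→4:
  ẍ = (ẋ'−ẋ)/dt = (1.186224782−0.986113591)/0.027679 = 7.229712
  θ̈ = (θ̇'−θ̇)/dt = (-0.651600887−-0.488525986)/0.027679 = -5.891647
  sinθ=0.053638, cosθ=0.998560
  F = (M+m)·ẍ + m·l·cosθ·θ̈ − m·l·sinθ·θ̇² = 12.716853 + -0.539532 − 0.001174 = 12.176147

F_0 = -8.070311 N
F_1 = -3.968909 N
F_2 = 8.617850 N
F_3 = 12.176147 N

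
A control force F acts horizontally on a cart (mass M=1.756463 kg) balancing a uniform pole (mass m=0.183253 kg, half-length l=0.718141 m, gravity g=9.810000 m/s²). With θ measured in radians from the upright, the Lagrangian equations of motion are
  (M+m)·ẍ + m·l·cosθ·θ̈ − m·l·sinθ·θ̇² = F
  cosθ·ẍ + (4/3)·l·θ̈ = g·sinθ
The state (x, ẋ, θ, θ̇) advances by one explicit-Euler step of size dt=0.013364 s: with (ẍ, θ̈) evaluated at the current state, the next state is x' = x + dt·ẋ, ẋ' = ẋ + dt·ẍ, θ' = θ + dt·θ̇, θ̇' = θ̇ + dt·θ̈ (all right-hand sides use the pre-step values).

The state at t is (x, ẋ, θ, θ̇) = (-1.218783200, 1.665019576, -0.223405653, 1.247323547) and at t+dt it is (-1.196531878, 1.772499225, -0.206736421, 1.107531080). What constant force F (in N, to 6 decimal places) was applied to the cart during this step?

F = 14.303091 N

ẍ = (ẋ'−ẋ)/dt = (1.772499225−1.665019576)/0.013364 = 8.042476
θ̈ = (θ̇'−θ̇)/dt = (1.107531080−1.247323547)/0.013364 = -10.460376
sinθ=-0.221552, cosθ=0.975149
F = (M+m)·ẍ + m·l·cosθ·θ̈ − m·l·sinθ·θ̇² = 15.600119 + -1.342391 − -0.045362 = 14.303091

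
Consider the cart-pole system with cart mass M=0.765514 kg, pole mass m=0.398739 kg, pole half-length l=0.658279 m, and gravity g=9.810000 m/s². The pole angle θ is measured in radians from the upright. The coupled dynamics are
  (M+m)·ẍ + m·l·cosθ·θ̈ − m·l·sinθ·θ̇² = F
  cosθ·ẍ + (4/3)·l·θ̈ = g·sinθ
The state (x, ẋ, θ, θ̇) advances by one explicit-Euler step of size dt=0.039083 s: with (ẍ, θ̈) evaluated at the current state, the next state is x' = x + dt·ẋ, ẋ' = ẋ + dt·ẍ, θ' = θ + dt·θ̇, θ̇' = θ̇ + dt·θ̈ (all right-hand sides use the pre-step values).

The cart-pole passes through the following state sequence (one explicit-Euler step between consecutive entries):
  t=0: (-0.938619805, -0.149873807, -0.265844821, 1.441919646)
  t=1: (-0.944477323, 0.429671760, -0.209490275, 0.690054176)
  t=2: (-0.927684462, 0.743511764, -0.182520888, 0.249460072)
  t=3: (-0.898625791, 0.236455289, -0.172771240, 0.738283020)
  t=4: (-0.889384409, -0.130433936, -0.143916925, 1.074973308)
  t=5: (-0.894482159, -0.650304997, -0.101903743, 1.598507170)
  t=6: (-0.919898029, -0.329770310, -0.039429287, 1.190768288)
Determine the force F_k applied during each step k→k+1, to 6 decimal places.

F_0 = 12.535457 N
F_1 = 6.480711 N
F_2 = -11.873460 N
F_3 = -8.677209 N
F_4 = -11.963359 N
F_5 = 6.892545 N

step 0→1:
  ẍ = (ẋ'−ẋ)/dt = (0.429671760−-0.149873807)/0.039083 = 14.828584
  θ̈ = (θ̇'−θ̇)/dt = (0.690054176−1.441919646)/0.039083 = -19.237660
  sinθ=-0.262725, cosθ=0.964871
  F = (M+m)·ẍ + m·l·cosθ·θ̈ − m·l·sinθ·θ̇² = 17.264224 + -4.872145 − -0.143378 = 12.535457
step 1→2:
  ẍ = (ẋ'−ẋ)/dt = (0.743511764−0.429671760)/0.039083 = 8.030090
  θ̈ = (θ̇'−θ̇)/dt = (0.249460072−0.690054176)/0.039083 = -11.273293
  sinθ=-0.207961, cosθ=0.978137
  F = (M+m)·ẍ + m·l·cosθ·θ̈ − m·l·sinθ·θ̇² = 9.349056 + -2.894338 − -0.025992 = 6.480711
step 2→3:
  ẍ = (ẋ'−ẋ)/dt = (0.236455289−0.743511764)/0.039083 = -12.973837
  θ̈ = (θ̇'−θ̇)/dt = (0.738283020−0.249460072)/0.039083 = 12.507304
  sinθ=-0.181509, cosθ=0.983389
  F = (M+m)·ẍ + m·l·cosθ·θ̈ − m·l·sinθ·θ̇² = -15.104829 + 3.228404 − -0.002965 = -11.873460
step 3→4:
  ẍ = (ẋ'−ẋ)/dt = (-0.130433936−0.236455289)/0.039083 = -9.387438
  θ̈ = (θ̇'−θ̇)/dt = (1.074973308−0.738283020)/0.039083 = 8.614750
  sinθ=-0.171913, cosθ=0.985112
  F = (M+m)·ẍ + m·l·cosθ·θ̈ − m·l·sinθ·θ̇² = -10.929352 + 2.227548 − -0.024595 = -8.677209
step 4→5:
  ẍ = (ẋ'−ẋ)/dt = (-0.650304997−-0.130433936)/0.039083 = -13.301718
  θ̈ = (θ̇'−θ̇)/dt = (1.598507170−1.074973308)/0.039083 = 13.395437
  sinθ=-0.143421, cosθ=0.989662
  F = (M+m)·ẍ + m·l·cosθ·θ̈ − m·l·sinθ·θ̇² = -15.486566 + 3.479705 − -0.043502 = -11.963359
step 5→6:
  ẍ = (ẋ'−ẋ)/dt = (-0.329770310−-0.650304997)/0.039083 = 8.201384
  θ̈ = (θ̇'−θ̇)/dt = (1.190768288−1.598507170)/0.039083 = -10.432640
  sinθ=-0.101727, cosθ=0.994812
  F = (M+m)·ẍ + m·l·cosθ·θ̈ − m·l·sinθ·θ̇² = 9.548486 + -2.724169 − -0.068229 = 6.892545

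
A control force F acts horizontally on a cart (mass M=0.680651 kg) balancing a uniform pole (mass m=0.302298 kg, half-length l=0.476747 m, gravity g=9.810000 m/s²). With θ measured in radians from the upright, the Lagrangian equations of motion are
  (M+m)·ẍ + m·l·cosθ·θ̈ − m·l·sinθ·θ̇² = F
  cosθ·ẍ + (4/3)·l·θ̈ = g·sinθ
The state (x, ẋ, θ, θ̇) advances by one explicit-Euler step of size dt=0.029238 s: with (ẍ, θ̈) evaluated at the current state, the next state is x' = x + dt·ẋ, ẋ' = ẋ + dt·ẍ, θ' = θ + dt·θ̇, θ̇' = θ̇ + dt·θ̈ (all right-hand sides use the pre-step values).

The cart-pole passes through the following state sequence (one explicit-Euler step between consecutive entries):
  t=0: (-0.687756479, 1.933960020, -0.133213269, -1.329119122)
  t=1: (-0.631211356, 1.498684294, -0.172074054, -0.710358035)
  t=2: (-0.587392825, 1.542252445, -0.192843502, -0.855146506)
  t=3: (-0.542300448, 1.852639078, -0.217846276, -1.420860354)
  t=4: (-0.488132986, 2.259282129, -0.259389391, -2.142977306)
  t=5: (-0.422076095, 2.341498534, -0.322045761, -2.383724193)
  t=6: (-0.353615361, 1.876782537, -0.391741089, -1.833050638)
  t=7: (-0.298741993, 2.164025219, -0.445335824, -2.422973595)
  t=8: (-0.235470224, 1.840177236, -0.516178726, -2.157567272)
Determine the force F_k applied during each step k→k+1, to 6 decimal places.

F_0 = -11.576701 N
F_1 = 0.774015 N
F_2 = 7.718230 N
F_3 = 10.258445 N
F_4 = 1.786793 N
F_5 = -12.789215 N
F_6 = 7.154105 N
F_7 = -9.342302 N

step 0→1:
  ẍ = (ẋ'−ẋ)/dt = (1.498684294−1.933960020)/0.029238 = -14.887329
  θ̈ = (θ̇'−θ̇)/dt = (-0.710358035−-1.329119122)/0.029238 = 21.162907
  sinθ=-0.132820, cosθ=0.991140
  F = (M+m)·ẍ + m·l·cosθ·θ̈ − m·l·sinθ·θ̇² = -14.633485 + 3.022969 − -0.033815 = -11.576701
step 1→2:
  ẍ = (ẋ'−ẋ)/dt = (1.542252445−1.498684294)/0.029238 = 1.490121
  θ̈ = (θ̇'−θ̇)/dt = (-0.855146506−-0.710358035)/0.029238 = -4.952065
  sinθ=-0.171226, cosθ=0.985232
  F = (M+m)·ẍ + m·l·cosθ·θ̈ − m·l·sinθ·θ̇² = 1.464713 + -0.703150 − -0.012452 = 0.774015
step 2→3:
  ẍ = (ẋ'−ẋ)/dt = (1.852639078−1.542252445)/0.029238 = 10.615864
  θ̈ = (θ̇'−θ̇)/dt = (-1.420860354−-0.855146506)/0.029238 = -19.348582
  sinθ=-0.191650, cosθ=0.981463
  F = (M+m)·ẍ + m·l·cosθ·θ̈ − m·l·sinθ·θ̇² = 10.434853 + -2.736821 − -0.020198 = 7.718230
step 3→4:
  ẍ = (ẋ'−ẋ)/dt = (2.259282129−1.852639078)/0.029238 = 13.908032
  θ̈ = (θ̇'−θ̇)/dt = (-2.142977306−-1.420860354)/0.029238 = -24.697891
  sinθ=-0.216127, cosθ=0.976365
  F = (M+m)·ẍ + m·l·cosθ·θ̈ − m·l·sinθ·θ̇² = 13.670887 + -3.475325 − -0.062883 = 10.258445
step 4→5:
  ẍ = (ẋ'−ẋ)/dt = (2.341498534−2.259282129)/0.029238 = 2.811971
  θ̈ = (θ̇'−θ̇)/dt = (-2.383724193−-2.142977306)/0.029238 = -8.234041
  sinθ=-0.256490, cosθ=0.966547
  F = (M+m)·ẍ + m·l·cosθ·θ̈ − m·l·sinθ·θ̇² = 2.764024 + -1.146989 − -0.169758 = 1.786793
step 5→6:
  ẍ = (ẋ'−ẋ)/dt = (1.876782537−2.341498534)/0.029238 = -15.894247
  θ̈ = (θ̇'−θ̇)/dt = (-1.833050638−-2.383724193)/0.029238 = 18.834173
  sinθ=-0.316508, cosθ=0.948590
  F = (M+m)·ẍ + m·l·cosθ·θ̈ − m·l·sinθ·θ̇² = -15.623234 + 2.574828 − -0.259191 = -12.789215
step 6→7:
  ẍ = (ẋ'−ẋ)/dt = (2.164025219−1.876782537)/0.029238 = 9.824293
  θ̈ = (θ̇'−θ̇)/dt = (-2.422973595−-1.833050638)/0.029238 = -20.176584
  sinθ=-0.381798, cosθ=0.924246
  F = (M+m)·ẍ + m·l·cosθ·θ̈ − m·l·sinθ·θ̇² = 9.656779 + -2.687561 − -0.184887 = 7.154105
step 7→8:
  ẍ = (ẋ'−ẋ)/dt = (1.840177236−2.164025219)/0.029238 = -11.076270
  θ̈ = (θ̇'−θ̇)/dt = (-2.157567272−-2.422973595)/0.029238 = 9.077445
  sinθ=-0.430761, cosθ=0.902466
  F = (M+m)·ẍ + m·l·cosθ·θ̈ − m·l·sinθ·θ̇² = -10.887409 + 1.180641 − -0.364466 = -9.342302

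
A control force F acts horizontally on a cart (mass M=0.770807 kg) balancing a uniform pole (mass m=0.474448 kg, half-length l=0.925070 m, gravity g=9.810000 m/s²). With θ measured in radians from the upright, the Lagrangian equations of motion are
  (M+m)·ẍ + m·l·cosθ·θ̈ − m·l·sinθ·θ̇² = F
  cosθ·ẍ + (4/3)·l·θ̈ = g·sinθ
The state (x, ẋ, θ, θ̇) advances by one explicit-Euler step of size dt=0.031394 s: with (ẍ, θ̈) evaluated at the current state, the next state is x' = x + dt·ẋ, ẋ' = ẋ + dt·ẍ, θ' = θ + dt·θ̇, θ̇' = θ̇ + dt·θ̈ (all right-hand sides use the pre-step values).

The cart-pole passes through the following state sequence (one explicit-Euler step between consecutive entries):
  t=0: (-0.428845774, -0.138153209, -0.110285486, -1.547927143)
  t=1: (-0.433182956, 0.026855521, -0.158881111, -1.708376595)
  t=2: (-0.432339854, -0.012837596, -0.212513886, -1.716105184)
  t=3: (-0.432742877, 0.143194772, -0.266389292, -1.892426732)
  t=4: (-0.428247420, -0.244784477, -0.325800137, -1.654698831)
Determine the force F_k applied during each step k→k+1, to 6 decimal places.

F_0 = 4.431375 N
F_1 = -1.478467 N
F_2 = 4.052133 N
F_3 = -11.769285 N

step 0→1:
  ẍ = (ẋ'−ẋ)/dt = (0.026855521−-0.138153209)/0.031394 = 5.256059
  θ̈ = (θ̇'−θ̇)/dt = (-1.708376595−-1.547927143)/0.031394 = -5.110832
  sinθ=-0.110062, cosθ=0.993925
  F = (M+m)·ẍ + m·l·cosθ·θ̈ − m·l·sinθ·θ̇² = 6.545134 + -2.229504 − -0.115745 = 4.431375
step 1→2:
  ẍ = (ẋ'−ẋ)/dt = (-0.012837596−0.026855521)/0.031394 = -1.264354
  θ̈ = (θ̇'−θ̇)/dt = (-1.716105184−-1.708376595)/0.031394 = -0.246180
  sinθ=-0.158214, cosθ=0.987405
  F = (M+m)·ẍ + m·l·cosθ·θ̈ − m·l·sinθ·θ̇² = -1.574443 + -0.106687 − -0.202663 = -1.478467
step 2→3:
  ẍ = (ẋ'−ẋ)/dt = (0.143194772−-0.012837596)/0.031394 = 4.970133
  θ̈ = (θ̇'−θ̇)/dt = (-1.892426732−-1.716105184)/0.031394 = -5.616409
  sinθ=-0.210918, cosθ=0.977504
  F = (M+m)·ẍ + m·l·cosθ·θ̈ − m·l·sinθ·θ̇² = 6.189083 + -2.409575 − -0.272624 = 4.052133
step 3→4:
  ẍ = (ẋ'−ẋ)/dt = (-0.244784477−0.143194772)/0.031394 = -12.358389
  θ̈ = (θ̇'−θ̇)/dt = (-1.654698831−-1.892426732)/0.031394 = 7.572399
  sinθ=-0.263250, cosθ=0.964728
  F = (M+m)·ẍ + m·l·cosθ·θ̈ − m·l·sinθ·θ̇² = -15.389345 + 3.206280 − -0.413780 = -11.769285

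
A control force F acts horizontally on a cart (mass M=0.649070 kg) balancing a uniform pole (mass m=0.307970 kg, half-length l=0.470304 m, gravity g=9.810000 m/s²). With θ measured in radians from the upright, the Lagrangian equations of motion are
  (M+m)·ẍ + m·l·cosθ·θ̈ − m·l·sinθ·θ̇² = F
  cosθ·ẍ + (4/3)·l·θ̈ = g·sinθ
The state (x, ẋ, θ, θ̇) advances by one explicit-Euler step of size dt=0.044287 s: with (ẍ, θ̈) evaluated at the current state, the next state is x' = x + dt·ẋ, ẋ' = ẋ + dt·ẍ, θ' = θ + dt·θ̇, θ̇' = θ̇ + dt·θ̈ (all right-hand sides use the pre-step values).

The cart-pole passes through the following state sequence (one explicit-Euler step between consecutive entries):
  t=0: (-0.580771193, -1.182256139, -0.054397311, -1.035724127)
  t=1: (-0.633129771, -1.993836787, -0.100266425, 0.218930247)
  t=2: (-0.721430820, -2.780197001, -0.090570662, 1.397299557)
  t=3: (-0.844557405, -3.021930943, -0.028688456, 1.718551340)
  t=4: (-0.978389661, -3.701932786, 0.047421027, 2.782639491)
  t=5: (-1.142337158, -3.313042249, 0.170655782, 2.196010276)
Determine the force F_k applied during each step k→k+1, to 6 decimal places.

F_0 = -13.432526 N
F_1 = -13.158041 N
F_2 = -4.151942 N
F_3 = -11.203896 N
F_4 = 6.434344 N

step 0→1:
  ẍ = (ẋ'−ẋ)/dt = (-1.993836787−-1.182256139)/0.044287 = -18.325483
  θ̈ = (θ̇'−θ̇)/dt = (0.218930247−-1.035724127)/0.044287 = 28.330083
  sinθ=-0.054370, cosθ=0.998521
  F = (M+m)·ẍ + m·l·cosθ·θ̈ − m·l·sinθ·θ̇² = -17.538220 + 4.097246 − -0.008448 = -13.432526
step 1→2:
  ẍ = (ẋ'−ẋ)/dt = (-2.780197001−-1.993836787)/0.044287 = -17.756005
  θ̈ = (θ̇'−θ̇)/dt = (1.397299557−0.218930247)/0.044287 = 26.607567
  sinθ=-0.100099, cosθ=0.994978
  F = (M+m)·ẍ + m·l·cosθ·θ̈ − m·l·sinθ·θ̇² = -16.993207 + 3.834472 − -0.000695 = -13.158041
step 2→3:
  ẍ = (ẋ'−ẋ)/dt = (-3.021930943−-2.780197001)/0.044287 = -5.458350
  θ̈ = (θ̇'−θ̇)/dt = (1.718551340−1.397299557)/0.044287 = 7.253862
  sinθ=-0.090447, cosθ=0.995901
  F = (M+m)·ẍ + m·l·cosθ·θ̈ − m·l·sinθ·θ̇² = -5.223859 + 1.046340 − -0.025578 = -4.151942
step 3→4:
  ẍ = (ẋ'−ẋ)/dt = (-3.701932786−-3.021930943)/0.044287 = -15.354435
  θ̈ = (θ̇'−θ̇)/dt = (2.782639491−1.718551340)/0.044287 = 24.027099
  sinθ=-0.028685, cosθ=0.999589
  F = (M+m)·ẍ + m·l·cosθ·θ̈ − m·l·sinθ·θ̇² = -14.694808 + 3.478642 − -0.012270 = -11.203896
step 4→5:
  ẍ = (ẋ'−ẋ)/dt = (-3.313042249−-3.701932786)/0.044287 = 8.781144
  θ̈ = (θ̇'−θ̇)/dt = (2.196010276−2.782639491)/0.044287 = -13.246082
  sinθ=0.047403, cosθ=0.998876
  F = (M+m)·ẍ + m·l·cosθ·θ̈ − m·l·sinθ·θ̇² = 8.403906 + -1.916399 − 0.053163 = 6.434344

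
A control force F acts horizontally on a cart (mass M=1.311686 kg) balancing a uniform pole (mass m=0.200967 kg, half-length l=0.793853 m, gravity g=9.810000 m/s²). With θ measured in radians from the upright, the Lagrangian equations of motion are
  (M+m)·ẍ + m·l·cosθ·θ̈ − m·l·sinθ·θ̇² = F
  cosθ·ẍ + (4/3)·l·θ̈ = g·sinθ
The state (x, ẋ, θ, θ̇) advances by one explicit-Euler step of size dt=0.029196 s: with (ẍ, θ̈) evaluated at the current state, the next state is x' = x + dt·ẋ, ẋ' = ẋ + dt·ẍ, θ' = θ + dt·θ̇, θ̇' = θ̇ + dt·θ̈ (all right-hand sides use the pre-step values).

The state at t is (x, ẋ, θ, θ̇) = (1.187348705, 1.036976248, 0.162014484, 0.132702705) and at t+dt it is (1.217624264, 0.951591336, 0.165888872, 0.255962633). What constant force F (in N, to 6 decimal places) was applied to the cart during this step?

F = -3.759550 N

ẍ = (ẋ'−ẋ)/dt = (0.951591336−1.036976248)/0.029196 = -2.924541
θ̈ = (θ̇'−θ̇)/dt = (0.255962633−0.132702705)/0.029196 = 4.221809
sinθ=0.161307, cosθ=0.986904
F = (M+m)·ẍ + m·l·cosθ·θ̈ − m·l·sinθ·θ̇² = -4.423816 + 0.664720 − 0.000453 = -3.759550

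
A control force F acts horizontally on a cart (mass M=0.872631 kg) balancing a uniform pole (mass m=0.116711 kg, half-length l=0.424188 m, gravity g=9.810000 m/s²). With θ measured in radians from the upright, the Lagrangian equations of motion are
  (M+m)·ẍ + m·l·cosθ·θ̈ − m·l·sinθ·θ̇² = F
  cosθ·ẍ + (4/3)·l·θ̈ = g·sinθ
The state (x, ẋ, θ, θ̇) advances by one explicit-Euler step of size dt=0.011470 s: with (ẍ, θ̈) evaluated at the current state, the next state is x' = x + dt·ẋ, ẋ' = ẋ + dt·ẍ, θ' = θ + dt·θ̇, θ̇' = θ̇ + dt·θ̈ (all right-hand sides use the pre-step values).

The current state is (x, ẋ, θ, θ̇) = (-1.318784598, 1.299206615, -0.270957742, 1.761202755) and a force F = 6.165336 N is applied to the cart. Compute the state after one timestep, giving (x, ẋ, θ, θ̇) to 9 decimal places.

(-1.303882698, 1.379359275, -0.250756746, 1.571407878)

sinθ=-0.267654358, cosθ=0.963514994
temp = (F + m·l·θ̇²·sinθ)/(M+m) = (6.165336 + -0.041102023)/0.989342 = 6.190209227
θ̈ = (g·sinθ − cosθ·temp)/(l·(4/3 − m·cos²θ/(M+m))) = -16.547068646
ẍ = temp − m·l·θ̈·cosθ/(M+m) = 6.988026195
Euler: x'=-1.318784598+0.011470·1.299206615=-1.303882698, ẋ'=1.299206615+0.011470·6.988026195=1.379359275
       θ'=-0.270957742+0.011470·1.761202755=-0.250756746, θ̇'=1.761202755+0.011470·-16.547068646=1.571407878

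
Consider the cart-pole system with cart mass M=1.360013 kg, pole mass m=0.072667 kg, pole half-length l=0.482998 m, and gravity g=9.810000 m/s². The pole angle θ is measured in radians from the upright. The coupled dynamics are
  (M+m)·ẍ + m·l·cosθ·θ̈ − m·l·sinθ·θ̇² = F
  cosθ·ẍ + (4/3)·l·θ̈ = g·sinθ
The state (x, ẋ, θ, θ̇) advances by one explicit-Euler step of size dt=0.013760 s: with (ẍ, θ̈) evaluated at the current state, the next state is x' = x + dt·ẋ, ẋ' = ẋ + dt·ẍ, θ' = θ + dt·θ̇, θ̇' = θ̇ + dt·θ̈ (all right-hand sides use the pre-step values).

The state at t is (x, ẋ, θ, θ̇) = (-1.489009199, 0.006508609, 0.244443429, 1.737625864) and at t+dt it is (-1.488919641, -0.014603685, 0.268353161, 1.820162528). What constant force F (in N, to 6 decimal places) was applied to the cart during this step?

ẍ = (ẋ'−ẋ)/dt = (-0.014603685−0.006508609)/0.013760 = -1.534324
θ̈ = (θ̇'−θ̇)/dt = (1.820162528−1.737625864)/0.013760 = 5.998304
sinθ=0.242016, cosθ=0.970272
F = (M+m)·ẍ + m·l·cosθ·θ̈ − m·l·sinθ·θ̇² = -2.198195 + 0.204270 − 0.025647 = -2.019572

F = -2.019572 N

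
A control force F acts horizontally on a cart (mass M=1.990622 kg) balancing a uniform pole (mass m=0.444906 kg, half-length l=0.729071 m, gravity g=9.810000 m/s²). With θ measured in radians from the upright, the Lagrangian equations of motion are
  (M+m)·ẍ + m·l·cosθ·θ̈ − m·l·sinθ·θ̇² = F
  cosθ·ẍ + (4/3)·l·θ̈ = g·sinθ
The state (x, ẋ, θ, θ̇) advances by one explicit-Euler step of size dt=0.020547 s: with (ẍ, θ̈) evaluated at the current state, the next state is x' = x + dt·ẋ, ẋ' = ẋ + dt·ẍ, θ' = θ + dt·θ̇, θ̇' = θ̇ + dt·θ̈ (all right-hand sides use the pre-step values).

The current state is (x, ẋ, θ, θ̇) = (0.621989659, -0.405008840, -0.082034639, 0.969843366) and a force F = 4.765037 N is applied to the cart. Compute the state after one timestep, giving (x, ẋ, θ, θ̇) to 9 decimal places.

sinθ=-0.081942659, cosθ=0.996637046
temp = (F + m·l·θ̇²·sinθ)/(M+m) = (4.765037 + -0.025000652)/2.435528 = 1.946204826
θ̈ = (g·sinθ − cosθ·temp)/(l·(4/3 − m·cos²θ/(M+m))) = -3.266842225
ẍ = temp − m·l·θ̈·cosθ/(M+m) = 2.379825666
Euler: x'=0.621989659+0.020547·-0.405008840=0.613667942, ẋ'=-0.405008840+0.020547·2.379825666=-0.356110562
       θ'=-0.082034639+0.020547·0.969843366=-0.062107267, θ̇'=0.969843366+0.020547·-3.266842225=0.902719559

(0.613667942, -0.356110562, -0.062107267, 0.902719559)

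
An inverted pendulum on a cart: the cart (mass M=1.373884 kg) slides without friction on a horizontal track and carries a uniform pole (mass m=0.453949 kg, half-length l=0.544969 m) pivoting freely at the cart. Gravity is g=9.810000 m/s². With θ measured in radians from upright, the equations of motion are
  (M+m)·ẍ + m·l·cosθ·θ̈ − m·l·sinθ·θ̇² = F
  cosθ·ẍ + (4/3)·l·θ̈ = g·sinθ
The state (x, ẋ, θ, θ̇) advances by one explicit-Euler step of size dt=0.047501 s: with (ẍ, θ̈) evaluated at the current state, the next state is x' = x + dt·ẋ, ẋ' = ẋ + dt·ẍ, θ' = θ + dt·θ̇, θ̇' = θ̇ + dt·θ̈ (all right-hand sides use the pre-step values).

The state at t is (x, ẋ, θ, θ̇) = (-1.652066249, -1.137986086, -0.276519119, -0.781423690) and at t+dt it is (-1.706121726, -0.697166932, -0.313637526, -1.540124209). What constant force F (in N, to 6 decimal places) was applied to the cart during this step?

ẍ = (ẋ'−ẋ)/dt = (-0.697166932−-1.137986086)/0.047501 = 9.280208
θ̈ = (θ̇'−θ̇)/dt = (-1.540124209−-0.781423690)/0.047501 = -15.972306
sinθ=-0.273009, cosθ=0.962012
F = (M+m)·ẍ + m·l·cosθ·θ̈ − m·l·sinθ·θ̇² = 16.962670 + -3.801253 − -0.041241 = 13.202658

F = 13.202658 N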